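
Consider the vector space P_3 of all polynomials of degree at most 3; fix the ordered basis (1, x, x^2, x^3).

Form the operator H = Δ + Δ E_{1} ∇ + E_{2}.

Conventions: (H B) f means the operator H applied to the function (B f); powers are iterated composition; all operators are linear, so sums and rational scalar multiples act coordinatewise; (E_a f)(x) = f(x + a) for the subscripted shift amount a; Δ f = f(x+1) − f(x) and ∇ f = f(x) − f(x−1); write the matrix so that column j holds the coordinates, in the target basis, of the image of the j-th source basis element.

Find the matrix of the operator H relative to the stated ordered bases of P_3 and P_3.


the matrix is [[1, 3, 7, 15]; [0, 1, 6, 21]; [0, 0, 1, 9]; [0, 0, 0, 1]] (rows listed top to bottom)

image of 1: 1
image of x: x + 3
image of x^2: x^2 + 6x + 7
image of x^3: x^3 + 9x^2 + 21x + 15
each image's coordinates form column j of the matrix


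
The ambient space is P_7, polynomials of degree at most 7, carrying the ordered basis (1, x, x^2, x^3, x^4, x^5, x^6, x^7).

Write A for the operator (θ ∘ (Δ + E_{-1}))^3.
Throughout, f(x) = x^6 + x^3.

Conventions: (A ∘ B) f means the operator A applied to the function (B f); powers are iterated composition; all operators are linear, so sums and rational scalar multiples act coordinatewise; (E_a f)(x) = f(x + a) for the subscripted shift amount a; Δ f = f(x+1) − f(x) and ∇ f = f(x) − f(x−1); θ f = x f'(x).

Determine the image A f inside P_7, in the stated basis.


the result is g(x) = 216x^6 + 9120x^4 + 27x^3 + 37680x^2 + 78x

Δ f = 6x^5 + 15x^4 + 20x^3 + 18x^2 + 9x + 2
E_{-1} f = x^6 - 6x^5 + 15x^4 - 19x^3 + 12x^2 - 3x
(Δ + E_{-1}) f = x^6 + 30x^4 + x^3 + 30x^2 + 6x + 2
θ (Δ + E_{-1}) f = 6x^6 + 120x^4 + 3x^3 + 60x^2 + 6x
Δ (θ ∘ (Δ + E_{-1})) f = 36x^5 + 90x^4 + 600x^3 + 819x^2 + 645x + 195
E_{-1} (θ ∘ (Δ + E_{-1})) f = 6x^6 - 36x^5 + 210x^4 - 597x^3 + 861x^2 - 621x + 177
(Δ + E_{-1}) (θ ∘ (Δ + E_{-1})) f = 6x^6 + 300x^4 + 3x^3 + 1680x^2 + 24x + 372
θ (Δ + E_{-1}) (θ ∘ (Δ + E_{-1})) f = 36x^6 + 1200x^4 + 9x^3 + 3360x^2 + 24x
Δ (θ ∘ (Δ + E_{-1})) (θ ∘ (Δ + E_{-1})) f = 216x^5 + 540x^4 + 5520x^3 + 7767x^2 + 11763x + 4629
E_{-1} (θ ∘ (Δ + E_{-1})) (θ ∘ (Δ + E_{-1})) f = 36x^6 - 216x^5 + 1740x^4 - 5511x^3 + 11073x^2 - 11685x + 4563
(Δ + E_{-1}) (θ ∘ (Δ + E_{-1})) (θ ∘ (Δ + E_{-1})) f = 36x^6 + 2280x^4 + 9x^3 + 18840x^2 + 78x + 9192
θ (Δ + E_{-1}) (θ ∘ (Δ + E_{-1})) (θ ∘ (Δ + E_{-1})) f = 216x^6 + 9120x^4 + 27x^3 + 37680x^2 + 78x


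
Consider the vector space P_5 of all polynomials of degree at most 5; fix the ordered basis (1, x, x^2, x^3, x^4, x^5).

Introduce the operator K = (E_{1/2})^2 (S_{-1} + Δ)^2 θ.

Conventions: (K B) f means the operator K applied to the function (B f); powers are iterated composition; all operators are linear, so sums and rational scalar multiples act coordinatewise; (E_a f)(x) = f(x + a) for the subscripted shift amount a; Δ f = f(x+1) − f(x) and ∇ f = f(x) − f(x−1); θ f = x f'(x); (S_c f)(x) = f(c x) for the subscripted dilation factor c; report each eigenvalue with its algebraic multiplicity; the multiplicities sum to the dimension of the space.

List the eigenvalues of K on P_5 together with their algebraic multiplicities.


λ = 0 (multiplicity 1), λ = 1 (multiplicity 1), λ = 2 (multiplicity 1), λ = 3 (multiplicity 1), λ = 4 (multiplicity 1), λ = 5 (multiplicity 1)

image of 1: 0
image of x: x + 1
image of x^2: 2x^2 + 4x + 10
image of x^3: 3x^3 + 9x^2 + 9x + 21
image of x^4: 4x^4 + 16x^3 + 120x^2 + 304x + 260
image of x^5: 5x^5 + 25x^4 + 50x^3 + 350x^2 + 925x + 755
the matrix is upper triangular; its diagonal is (0, 1, 2, 3, 4, 5)
for a triangular matrix the eigenvalues are the diagonal entries, with algebraic multiplicity their repetition count


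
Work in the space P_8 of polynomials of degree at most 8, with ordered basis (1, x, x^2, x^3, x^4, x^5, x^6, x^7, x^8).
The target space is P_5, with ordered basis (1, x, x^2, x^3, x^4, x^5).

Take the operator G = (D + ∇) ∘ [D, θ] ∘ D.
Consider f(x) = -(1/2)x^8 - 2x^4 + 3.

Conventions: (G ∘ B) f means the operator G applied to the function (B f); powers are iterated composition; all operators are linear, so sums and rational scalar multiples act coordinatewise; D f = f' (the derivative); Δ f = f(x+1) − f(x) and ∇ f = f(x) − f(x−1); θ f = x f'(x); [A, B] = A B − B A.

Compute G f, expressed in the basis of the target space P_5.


D f = -4x^7 - 8x^3
θ D f = -28x^7 - 24x^3
D θ D f = -196x^6 - 72x^2
D D f = -28x^6 - 24x^2
θ D D f = -168x^6 - 48x^2
[D, θ] D f = -28x^6 - 24x^2
D [D, θ] D f = -168x^5 - 48x
∇ [D, θ] D f = -168x^5 + 420x^4 - 560x^3 + 420x^2 - 216x + 52
(D + ∇) [D, θ] D f = -336x^5 + 420x^4 - 560x^3 + 420x^2 - 264x + 52

the result is g(x) = -336x^5 + 420x^4 - 560x^3 + 420x^2 - 264x + 52


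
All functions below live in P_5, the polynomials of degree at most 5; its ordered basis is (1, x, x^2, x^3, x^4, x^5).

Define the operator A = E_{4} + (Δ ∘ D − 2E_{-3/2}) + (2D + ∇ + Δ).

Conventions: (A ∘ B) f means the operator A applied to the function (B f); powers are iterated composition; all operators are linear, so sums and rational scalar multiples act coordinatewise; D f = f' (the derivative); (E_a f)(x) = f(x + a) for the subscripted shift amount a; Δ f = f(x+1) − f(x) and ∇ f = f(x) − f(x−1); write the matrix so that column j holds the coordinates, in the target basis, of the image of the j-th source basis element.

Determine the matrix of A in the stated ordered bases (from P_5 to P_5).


image of 1: -1
image of x: -x + 11
image of x^2: -x^2 + 22x + 27/2
image of x^3: -x^3 + 33x^2 + (81/2)x + 303/4
image of x^4: -x^4 + 44x^3 + 81x^2 + 303x + 1999/8
image of x^5: -x^5 + 55x^4 + 135x^3 + (1515/2)x^2 + (9995/8)x + 16739/16
each image's coordinates form column j of the matrix

the matrix is [[-1, 11, 27/2, 303/4, 1999/8, 16739/16]; [0, -1, 22, 81/2, 303, 9995/8]; [0, 0, -1, 33, 81, 1515/2]; [0, 0, 0, -1, 44, 135]; [0, 0, 0, 0, -1, 55]; [0, 0, 0, 0, 0, -1]] (rows listed top to bottom)


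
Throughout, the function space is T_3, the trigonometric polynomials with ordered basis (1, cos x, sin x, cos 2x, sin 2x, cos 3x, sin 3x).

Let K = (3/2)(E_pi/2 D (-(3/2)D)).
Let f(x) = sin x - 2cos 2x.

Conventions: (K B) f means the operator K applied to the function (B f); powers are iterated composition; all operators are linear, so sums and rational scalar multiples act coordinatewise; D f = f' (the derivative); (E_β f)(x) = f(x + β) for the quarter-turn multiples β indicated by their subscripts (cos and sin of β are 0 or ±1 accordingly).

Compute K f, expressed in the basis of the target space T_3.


D f = cos x + 4sin 2x
(-(3/2)D) f = -(3/2)cos x - 6sin 2x
D (-(3/2)D) f = (3/2)sin x - 12cos 2x
E_pi/2 D (-(3/2)D) f = (3/2)cos x + 12cos 2x
((3/2)(E_pi/2 D (-(3/2)D))) f = (9/4)cos x + 18cos 2x

the result is g(x) = (9/4)cos x + 18cos 2x


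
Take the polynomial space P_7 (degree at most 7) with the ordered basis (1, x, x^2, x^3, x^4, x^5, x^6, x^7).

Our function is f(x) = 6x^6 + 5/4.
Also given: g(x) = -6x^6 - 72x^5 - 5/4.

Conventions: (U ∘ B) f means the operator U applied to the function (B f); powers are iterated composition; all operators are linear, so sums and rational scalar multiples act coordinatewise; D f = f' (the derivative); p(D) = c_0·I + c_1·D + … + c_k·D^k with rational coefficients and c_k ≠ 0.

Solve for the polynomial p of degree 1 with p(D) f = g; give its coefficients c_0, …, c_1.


D^0 f = 6x^6 + 5/4
D^1 f = 36x^5
matching coefficients of g against c_0 f + c_1 Df + … from the top degree down determines the c_i
solution: c_0 = -1, c_1 = -2

c_0 = -1, c_1 = -2


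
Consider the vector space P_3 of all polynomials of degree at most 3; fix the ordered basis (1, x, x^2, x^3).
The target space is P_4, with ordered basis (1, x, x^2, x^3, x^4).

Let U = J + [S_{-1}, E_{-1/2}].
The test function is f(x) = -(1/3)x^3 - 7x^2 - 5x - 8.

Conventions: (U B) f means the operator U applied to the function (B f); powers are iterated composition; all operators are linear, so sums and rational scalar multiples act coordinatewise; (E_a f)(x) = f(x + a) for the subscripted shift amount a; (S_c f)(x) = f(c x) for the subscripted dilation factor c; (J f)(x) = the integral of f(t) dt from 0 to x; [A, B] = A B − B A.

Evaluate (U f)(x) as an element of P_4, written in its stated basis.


the result is g(x) = -(1/12)x^4 - (7/3)x^3 - (3/2)x^2 - 22x + 61/12

J f = -(1/12)x^4 - (7/3)x^3 - (5/2)x^2 - 8x
E_{-1/2} f = -(1/3)x^3 - (13/2)x^2 + (7/4)x - 173/24
S_{-1} E_{-1/2} f = (1/3)x^3 - (13/2)x^2 - (7/4)x - 173/24
S_{-1} f = (1/3)x^3 - 7x^2 + 5x - 8
E_{-1/2} S_{-1} f = (1/3)x^3 - (15/2)x^2 + (49/4)x - 295/24
[S_{-1}, E_{-1/2}] f = x^2 - 14x + 61/12
(J + [S_{-1}, E_{-1/2}]) f = -(1/12)x^4 - (7/3)x^3 - (3/2)x^2 - 22x + 61/12


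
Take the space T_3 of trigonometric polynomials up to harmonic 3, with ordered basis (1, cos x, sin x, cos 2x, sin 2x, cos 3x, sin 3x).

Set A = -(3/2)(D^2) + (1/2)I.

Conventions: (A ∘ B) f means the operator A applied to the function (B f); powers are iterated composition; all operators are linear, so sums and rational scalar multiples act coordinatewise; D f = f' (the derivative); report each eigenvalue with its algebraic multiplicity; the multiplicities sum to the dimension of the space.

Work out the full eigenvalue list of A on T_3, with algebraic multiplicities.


image of 1: 1/2
image of cos x: 2cos x
image of sin x: 2sin x
image of cos 2x: (13/2)cos 2x
image of sin 2x: (13/2)sin 2x
image of cos 3x: 14cos 3x
image of sin 3x: 14sin 3x
the matrix is diagonal; its diagonal is (1/2, 2, 2, 13/2, 13/2, 14, 14)
for a triangular matrix the eigenvalues are the diagonal entries, with algebraic multiplicity their repetition count

λ = 1/2 (multiplicity 1), λ = 2 (multiplicity 2), λ = 13/2 (multiplicity 2), λ = 14 (multiplicity 2)


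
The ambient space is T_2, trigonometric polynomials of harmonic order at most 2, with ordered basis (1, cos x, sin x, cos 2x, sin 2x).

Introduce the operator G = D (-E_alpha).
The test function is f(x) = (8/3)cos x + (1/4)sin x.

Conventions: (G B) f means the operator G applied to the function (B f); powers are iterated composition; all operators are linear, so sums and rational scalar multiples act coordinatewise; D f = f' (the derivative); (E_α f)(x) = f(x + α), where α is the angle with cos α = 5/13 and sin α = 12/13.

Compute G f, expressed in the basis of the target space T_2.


the result is g(x) = (123/52)cos x + (49/39)sin x

E_alpha f = (49/39)cos x - (123/52)sin x
(-E_alpha) f = -(49/39)cos x + (123/52)sin x
D (-E_alpha) f = (123/52)cos x + (49/39)sin x


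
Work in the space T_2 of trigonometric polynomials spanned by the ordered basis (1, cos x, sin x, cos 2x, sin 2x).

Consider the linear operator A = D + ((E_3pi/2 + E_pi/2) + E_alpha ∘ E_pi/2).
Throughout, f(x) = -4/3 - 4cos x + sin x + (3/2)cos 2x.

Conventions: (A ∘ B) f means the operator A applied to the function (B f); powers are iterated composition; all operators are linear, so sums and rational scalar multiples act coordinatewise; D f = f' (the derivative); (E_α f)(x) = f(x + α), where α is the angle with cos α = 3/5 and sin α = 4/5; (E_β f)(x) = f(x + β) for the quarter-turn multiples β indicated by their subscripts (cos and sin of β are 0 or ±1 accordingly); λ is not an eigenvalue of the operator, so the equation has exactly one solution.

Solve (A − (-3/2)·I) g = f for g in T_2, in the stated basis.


write g with unknown coordinates in the stated basis and equate coefficients in (A − (-3/2)·I) g = f
solving from the highest basis element down gives g = -8/27 - (88/61)cos x - (114/61)sin x - (33/113)cos 2x + (156/113)sin 2x
check: A g = -8/9 - (112/61)cos x + (232/61)sin x + (219/113)cos 2x - (234/113)sin 2x
so A g − (-3/2)·g = -4/3 - 4cos x + sin x + (3/2)cos 2x = f ✓

g(x) = -8/27 - (88/61)cos x - (114/61)sin x - (33/113)cos 2x + (156/113)sin 2x


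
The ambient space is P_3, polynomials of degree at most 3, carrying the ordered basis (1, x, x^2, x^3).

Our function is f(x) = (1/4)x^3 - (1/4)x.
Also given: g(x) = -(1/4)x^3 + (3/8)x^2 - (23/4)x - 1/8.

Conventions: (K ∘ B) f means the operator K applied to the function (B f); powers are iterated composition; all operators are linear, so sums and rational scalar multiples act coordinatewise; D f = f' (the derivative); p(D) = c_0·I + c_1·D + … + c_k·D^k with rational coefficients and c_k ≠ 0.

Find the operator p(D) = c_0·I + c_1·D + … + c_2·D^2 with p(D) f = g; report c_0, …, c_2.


D^0 f = (1/4)x^3 - (1/4)x
D^1 f = (3/4)x^2 - 1/4
D^2 f = (3/2)x
matching coefficients of g against c_0 f + c_1 Df + … from the top degree down determines the c_i
solution: c_0 = -1, c_1 = 1/2, c_2 = -4

c_0 = -1, c_1 = 1/2, c_2 = -4


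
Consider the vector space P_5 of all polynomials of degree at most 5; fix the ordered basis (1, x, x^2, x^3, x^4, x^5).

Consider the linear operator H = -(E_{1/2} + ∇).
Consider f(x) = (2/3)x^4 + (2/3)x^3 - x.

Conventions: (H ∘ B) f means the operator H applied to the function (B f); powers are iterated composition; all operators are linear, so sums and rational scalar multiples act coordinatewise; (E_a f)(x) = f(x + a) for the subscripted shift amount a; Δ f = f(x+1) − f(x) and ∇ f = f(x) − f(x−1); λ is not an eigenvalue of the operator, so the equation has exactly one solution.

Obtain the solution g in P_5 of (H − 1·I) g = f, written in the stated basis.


write g with unknown coordinates in the stated basis and equate coefficients in (H − 1·I) g = f
solving from the highest basis element down gives g = -(1/3)x^4 + (2/3)x^3 - (9/4)x^2 + (43/8)x - 173/32
check: H g = (1/3)x^4 + (4/3)x^3 - (9/4)x^2 + (35/8)x - 173/32
so H g − 1·g = (2/3)x^4 + (2/3)x^3 - x = f ✓

the image equals g(x) = -(1/3)x^4 + (2/3)x^3 - (9/4)x^2 + (43/8)x - 173/32


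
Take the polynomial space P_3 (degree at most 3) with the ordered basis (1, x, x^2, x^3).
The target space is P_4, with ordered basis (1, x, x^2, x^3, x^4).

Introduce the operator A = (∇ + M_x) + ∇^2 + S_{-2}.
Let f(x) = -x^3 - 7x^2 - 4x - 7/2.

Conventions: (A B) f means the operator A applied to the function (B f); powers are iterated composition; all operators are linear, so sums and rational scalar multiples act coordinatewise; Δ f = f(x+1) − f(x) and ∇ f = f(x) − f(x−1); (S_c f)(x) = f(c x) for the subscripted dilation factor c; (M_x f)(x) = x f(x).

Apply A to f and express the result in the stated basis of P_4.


the image equals g(x) = -x^4 + x^3 - 35x^2 - (25/2)x - 19/2

∇ f = -3x^2 - 11x + 2
M_x f = -x^4 - 7x^3 - 4x^2 - (7/2)x
(∇ + M_x) f = -x^4 - 7x^3 - 7x^2 - (29/2)x + 2
∇ f = -3x^2 - 11x + 2
∇ ∇ f = -6x - 8
S_{-2} f = 8x^3 - 28x^2 + 8x - 7/2
((∇ + M_x) + ∇^2 + S_{-2}) f = -x^4 + x^3 - 35x^2 - (25/2)x - 19/2


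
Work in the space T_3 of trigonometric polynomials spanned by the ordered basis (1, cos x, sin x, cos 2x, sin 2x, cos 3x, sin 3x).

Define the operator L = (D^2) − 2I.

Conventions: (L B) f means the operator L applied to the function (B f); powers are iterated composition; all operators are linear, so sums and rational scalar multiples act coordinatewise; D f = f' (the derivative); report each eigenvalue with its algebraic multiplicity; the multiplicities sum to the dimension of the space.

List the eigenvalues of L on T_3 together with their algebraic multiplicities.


λ = -11 (multiplicity 2), λ = -6 (multiplicity 2), λ = -3 (multiplicity 2), λ = -2 (multiplicity 1)

image of 1: -2
image of cos x: -3cos x
image of sin x: -3sin x
image of cos 2x: -6cos 2x
image of sin 2x: -6sin 2x
image of cos 3x: -11cos 3x
image of sin 3x: -11sin 3x
the matrix is diagonal; its diagonal is (-2, -3, -3, -6, -6, -11, -11)
for a triangular matrix the eigenvalues are the diagonal entries, with algebraic multiplicity their repetition count


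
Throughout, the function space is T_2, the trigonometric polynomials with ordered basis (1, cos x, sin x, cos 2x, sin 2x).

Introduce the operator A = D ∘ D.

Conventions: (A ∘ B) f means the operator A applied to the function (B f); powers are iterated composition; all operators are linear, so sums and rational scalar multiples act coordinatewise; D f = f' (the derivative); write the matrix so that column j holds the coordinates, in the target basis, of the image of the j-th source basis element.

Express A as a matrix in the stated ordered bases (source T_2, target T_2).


image of 1: 0
image of cos x: -cos x
image of sin x: -sin x
image of cos 2x: -4cos 2x
image of sin 2x: -4sin 2x
each image's coordinates form column j of the matrix

the matrix is [[0, 0, 0, 0, 0]; [0, -1, 0, 0, 0]; [0, 0, -1, 0, 0]; [0, 0, 0, -4, 0]; [0, 0, 0, 0, -4]] (rows listed top to bottom)


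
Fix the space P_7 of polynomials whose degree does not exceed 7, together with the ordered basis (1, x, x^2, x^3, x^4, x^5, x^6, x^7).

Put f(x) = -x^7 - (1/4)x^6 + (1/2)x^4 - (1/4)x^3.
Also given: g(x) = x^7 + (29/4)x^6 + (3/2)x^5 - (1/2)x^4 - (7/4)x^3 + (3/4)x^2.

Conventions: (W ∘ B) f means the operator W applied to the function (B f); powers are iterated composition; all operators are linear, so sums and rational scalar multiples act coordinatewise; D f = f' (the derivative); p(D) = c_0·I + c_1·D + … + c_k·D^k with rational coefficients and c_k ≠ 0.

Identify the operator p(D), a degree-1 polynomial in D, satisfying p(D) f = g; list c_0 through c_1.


c_0 = -1, c_1 = -1

D^0 f = -x^7 - (1/4)x^6 + (1/2)x^4 - (1/4)x^3
D^1 f = -7x^6 - (3/2)x^5 + 2x^3 - (3/4)x^2
matching coefficients of g against c_0 f + c_1 Df + … from the top degree down determines the c_i
solution: c_0 = -1, c_1 = -1


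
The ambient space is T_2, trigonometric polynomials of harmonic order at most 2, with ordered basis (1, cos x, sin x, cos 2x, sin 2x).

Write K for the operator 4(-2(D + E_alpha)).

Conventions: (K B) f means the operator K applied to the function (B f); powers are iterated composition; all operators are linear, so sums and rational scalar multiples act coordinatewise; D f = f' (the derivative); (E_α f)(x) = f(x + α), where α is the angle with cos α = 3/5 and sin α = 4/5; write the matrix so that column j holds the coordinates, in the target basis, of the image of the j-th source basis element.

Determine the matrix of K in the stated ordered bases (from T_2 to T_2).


the matrix is [[-8, 0, 0, 0, 0]; [0, -24/5, -72/5, 0, 0]; [0, 72/5, -24/5, 0, 0]; [0, 0, 0, 56/25, -592/25]; [0, 0, 0, 592/25, 56/25]] (rows listed top to bottom)

image of 1: -8
image of cos x: -(24/5)cos x + (72/5)sin x
image of sin x: -(72/5)cos x - (24/5)sin x
image of cos 2x: (56/25)cos 2x + (592/25)sin 2x
image of sin 2x: -(592/25)cos 2x + (56/25)sin 2x
each image's coordinates form column j of the matrix


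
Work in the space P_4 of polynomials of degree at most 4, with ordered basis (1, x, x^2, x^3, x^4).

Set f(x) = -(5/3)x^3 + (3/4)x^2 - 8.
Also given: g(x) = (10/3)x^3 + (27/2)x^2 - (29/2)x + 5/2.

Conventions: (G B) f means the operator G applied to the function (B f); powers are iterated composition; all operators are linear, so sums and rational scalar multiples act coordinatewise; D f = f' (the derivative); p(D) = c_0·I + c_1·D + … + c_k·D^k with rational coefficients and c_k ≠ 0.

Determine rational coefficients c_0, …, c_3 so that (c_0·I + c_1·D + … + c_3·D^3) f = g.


D^0 f = -(5/3)x^3 + (3/4)x^2 - 8
D^1 f = -5x^2 + (3/2)x
D^2 f = -10x + 3/2
D^3 f = -10
matching coefficients of g against c_0 f + c_1 Df + … from the top degree down determines the c_i
solution: c_0 = -2, c_1 = -3, c_2 = 1, c_3 = 3/2

p(D) = -2·I − 3·D + D^2 + (3/2)·D^3, i.e. c_0 = -2, c_1 = -3, c_2 = 1, c_3 = 3/2


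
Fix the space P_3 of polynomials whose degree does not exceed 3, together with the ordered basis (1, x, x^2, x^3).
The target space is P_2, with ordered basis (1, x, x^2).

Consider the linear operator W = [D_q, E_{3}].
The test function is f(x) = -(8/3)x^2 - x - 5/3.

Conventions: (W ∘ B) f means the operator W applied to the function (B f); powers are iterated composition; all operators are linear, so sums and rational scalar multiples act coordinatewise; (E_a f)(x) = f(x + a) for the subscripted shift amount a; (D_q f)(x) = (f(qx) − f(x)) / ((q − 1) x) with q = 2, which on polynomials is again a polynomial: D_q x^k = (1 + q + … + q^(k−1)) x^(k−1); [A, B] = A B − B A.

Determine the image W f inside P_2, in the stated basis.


the result is g(x) = 8

E_{3} f = -(8/3)x^2 - 17x - 86/3
D_q E_{3} f = -8x - 17
D_q f = -8x - 1
E_{3} D_q f = -8x - 25
[D_q, E_{3}] f = 8


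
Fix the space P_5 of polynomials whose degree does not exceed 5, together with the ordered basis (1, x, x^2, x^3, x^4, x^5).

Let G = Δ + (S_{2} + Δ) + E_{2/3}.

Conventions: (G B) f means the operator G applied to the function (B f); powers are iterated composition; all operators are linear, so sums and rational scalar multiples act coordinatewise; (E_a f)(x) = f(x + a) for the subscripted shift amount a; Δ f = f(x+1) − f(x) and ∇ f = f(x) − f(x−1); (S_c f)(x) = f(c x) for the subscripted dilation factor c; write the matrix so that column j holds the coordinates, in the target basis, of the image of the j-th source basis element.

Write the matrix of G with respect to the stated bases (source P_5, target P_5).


the matrix is [[2, 8/3, 22/9, 62/27, 178/81, 518/243]; [0, 3, 16/3, 22/3, 248/27, 890/81]; [0, 0, 5, 8, 44/3, 620/27]; [0, 0, 0, 9, 32/3, 220/9]; [0, 0, 0, 0, 17, 40/3]; [0, 0, 0, 0, 0, 33]] (rows listed top to bottom)

image of 1: 2
image of x: 3x + 8/3
image of x^2: 5x^2 + (16/3)x + 22/9
image of x^3: 9x^3 + 8x^2 + (22/3)x + 62/27
image of x^4: 17x^4 + (32/3)x^3 + (44/3)x^2 + (248/27)x + 178/81
image of x^5: 33x^5 + (40/3)x^4 + (220/9)x^3 + (620/27)x^2 + (890/81)x + 518/243
each image's coordinates form column j of the matrix


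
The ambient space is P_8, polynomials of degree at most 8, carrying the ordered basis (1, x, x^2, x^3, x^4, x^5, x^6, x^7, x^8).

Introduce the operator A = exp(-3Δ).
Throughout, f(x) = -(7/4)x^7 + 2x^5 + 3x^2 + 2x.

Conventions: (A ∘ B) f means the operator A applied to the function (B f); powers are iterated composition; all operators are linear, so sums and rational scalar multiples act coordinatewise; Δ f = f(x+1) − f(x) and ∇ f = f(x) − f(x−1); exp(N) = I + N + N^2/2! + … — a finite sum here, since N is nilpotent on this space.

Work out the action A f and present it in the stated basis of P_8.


order-1 term: (147/4)x^6 + (441/4)x^5 + (615/4)x^4 + (495/4)x^3 + (201/4)x^2 - (45/4)x - 63/4
order-2 term: -(1323/4)x^5 - (6615/4)x^4 - (14715/4)x^3 - (17685/4)x^2 - (11151/4)x - 2781/4
order-3 term: (6615/4)x^4 + (19845/2)x^3 + (97065/4)x^2 + (56295/2)x + 51489/4
order-4 term: -(19845/4)x^3 - (59535/2)x^2 - (254745/4)x - 95985/2
order-5 term: (35721/4)x^2 + (178605/4)x + 59049
order-6 term: -(35721/4)x - 107163/4
order-7 term: 15309/4
the series for exp(-3Δ) f terminates at order 7
exp(-3Δ) f = -(7/4)x^7 + (147/4)x^6 - (437/2)x^5 + (615/4)x^4 + (5625/4)x^3 - 939x^2 - (10459/4)x + 1017/4

g(x) = -(7/4)x^7 + (147/4)x^6 - (437/2)x^5 + (615/4)x^4 + (5625/4)x^3 - 939x^2 - (10459/4)x + 1017/4


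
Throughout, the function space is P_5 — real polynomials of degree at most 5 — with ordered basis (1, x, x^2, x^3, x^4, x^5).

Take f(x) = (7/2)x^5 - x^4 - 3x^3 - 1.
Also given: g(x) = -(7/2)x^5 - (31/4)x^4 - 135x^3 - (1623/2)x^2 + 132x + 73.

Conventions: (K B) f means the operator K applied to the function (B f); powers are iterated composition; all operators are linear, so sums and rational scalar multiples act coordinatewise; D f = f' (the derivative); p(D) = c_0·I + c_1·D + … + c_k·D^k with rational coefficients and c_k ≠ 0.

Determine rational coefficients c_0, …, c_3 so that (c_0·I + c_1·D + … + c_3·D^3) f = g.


p(D) = -I − (1/2)·D − 2·D^2 − 4·D^3, i.e. c_0 = -1, c_1 = -1/2, c_2 = -2, c_3 = -4

D^0 f = (7/2)x^5 - x^4 - 3x^3 - 1
D^1 f = (35/2)x^4 - 4x^3 - 9x^2
D^2 f = 70x^3 - 12x^2 - 18x
D^3 f = 210x^2 - 24x - 18
matching coefficients of g against c_0 f + c_1 Df + … from the top degree down determines the c_i
solution: c_0 = -1, c_1 = -1/2, c_2 = -2, c_3 = -4


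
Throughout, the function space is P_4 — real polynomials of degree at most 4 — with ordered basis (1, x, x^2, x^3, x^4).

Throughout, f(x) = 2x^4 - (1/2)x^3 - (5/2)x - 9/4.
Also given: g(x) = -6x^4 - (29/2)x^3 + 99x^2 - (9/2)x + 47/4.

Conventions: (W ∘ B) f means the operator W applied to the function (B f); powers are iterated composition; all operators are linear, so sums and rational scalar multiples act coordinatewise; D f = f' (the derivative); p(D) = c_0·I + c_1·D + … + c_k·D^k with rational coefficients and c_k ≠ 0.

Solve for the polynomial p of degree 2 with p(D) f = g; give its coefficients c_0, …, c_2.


D^0 f = 2x^4 - (1/2)x^3 - (5/2)x - 9/4
D^1 f = 8x^3 - (3/2)x^2 - 5/2
D^2 f = 24x^2 - 3x
matching coefficients of g against c_0 f + c_1 Df + … from the top degree down determines the c_i
solution: c_0 = -3, c_1 = -2, c_2 = 4

p(D) = -3·I − 2·D + 4·D^2, i.e. c_0 = -3, c_1 = -2, c_2 = 4


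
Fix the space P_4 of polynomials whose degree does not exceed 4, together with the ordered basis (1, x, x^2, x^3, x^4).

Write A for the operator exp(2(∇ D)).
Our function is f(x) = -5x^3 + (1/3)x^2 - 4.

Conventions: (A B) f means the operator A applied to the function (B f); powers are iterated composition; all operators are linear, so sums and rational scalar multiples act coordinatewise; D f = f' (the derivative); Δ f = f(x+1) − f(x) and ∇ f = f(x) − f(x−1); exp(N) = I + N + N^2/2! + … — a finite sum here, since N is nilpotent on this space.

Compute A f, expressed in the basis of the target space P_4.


g(x) = -5x^3 + (1/3)x^2 - 60x + 82/3

order-1 term: -60x + 94/3
the series for exp(2(∇ D)) f terminates at order 1
exp(2(∇ D)) f = -5x^3 + (1/3)x^2 - 60x + 82/3


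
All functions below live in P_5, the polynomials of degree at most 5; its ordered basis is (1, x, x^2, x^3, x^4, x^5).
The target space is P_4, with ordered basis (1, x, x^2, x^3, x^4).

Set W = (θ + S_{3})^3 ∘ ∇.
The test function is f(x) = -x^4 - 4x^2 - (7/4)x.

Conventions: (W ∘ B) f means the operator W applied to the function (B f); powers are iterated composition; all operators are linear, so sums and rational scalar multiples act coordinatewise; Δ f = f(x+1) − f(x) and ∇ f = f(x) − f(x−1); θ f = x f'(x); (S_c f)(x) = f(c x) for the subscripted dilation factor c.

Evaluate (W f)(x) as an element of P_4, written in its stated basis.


∇ f = -4x^3 + 6x^2 - 12x + 13/4
θ ∇ f = -12x^3 + 12x^2 - 12x
S_{3} ∇ f = -108x^3 + 54x^2 - 36x + 13/4
(θ + S_{3}) ∇ f = -120x^3 + 66x^2 - 48x + 13/4
θ (θ + S_{3}) ∇ f = -360x^3 + 132x^2 - 48x
S_{3} (θ + S_{3}) ∇ f = -3240x^3 + 594x^2 - 144x + 13/4
(θ + S_{3}) (θ + S_{3}) ∇ f = -3600x^3 + 726x^2 - 192x + 13/4
θ (θ + S_{3}) (θ + S_{3}) ∇ f = -10800x^3 + 1452x^2 - 192x
S_{3} (θ + S_{3}) (θ + S_{3}) ∇ f = -97200x^3 + 6534x^2 - 576x + 13/4
(θ + S_{3}) (θ + S_{3}) (θ + S_{3}) ∇ f = -108000x^3 + 7986x^2 - 768x + 13/4

the result is g(x) = -108000x^3 + 7986x^2 - 768x + 13/4


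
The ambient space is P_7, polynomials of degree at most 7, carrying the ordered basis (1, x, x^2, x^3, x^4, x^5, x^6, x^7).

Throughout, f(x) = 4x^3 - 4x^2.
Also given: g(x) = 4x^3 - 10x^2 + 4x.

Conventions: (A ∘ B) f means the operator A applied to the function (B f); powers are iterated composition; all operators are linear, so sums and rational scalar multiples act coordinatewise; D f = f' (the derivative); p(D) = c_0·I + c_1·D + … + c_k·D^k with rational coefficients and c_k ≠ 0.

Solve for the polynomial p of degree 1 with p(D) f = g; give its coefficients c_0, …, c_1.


D^0 f = 4x^3 - 4x^2
D^1 f = 12x^2 - 8x
matching coefficients of g against c_0 f + c_1 Df + … from the top degree down determines the c_i
solution: c_0 = 1, c_1 = -1/2

p(D) = I − (1/2)·D, i.e. c_0 = 1, c_1 = -1/2


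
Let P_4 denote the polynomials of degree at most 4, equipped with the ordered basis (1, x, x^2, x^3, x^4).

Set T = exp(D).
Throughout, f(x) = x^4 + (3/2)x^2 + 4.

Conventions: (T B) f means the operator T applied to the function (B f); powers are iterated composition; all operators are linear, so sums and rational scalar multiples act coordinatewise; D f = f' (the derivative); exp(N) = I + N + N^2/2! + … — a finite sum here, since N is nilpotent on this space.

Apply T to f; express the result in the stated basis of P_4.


order-1 term: 4x^3 + 3x
order-2 term: 6x^2 + 3/2
order-3 term: 4x
order-4 term: 1
the series for exp(D) f terminates at order 4
exp(D) f = x^4 + 4x^3 + (15/2)x^2 + 7x + 13/2

the image equals g(x) = x^4 + 4x^3 + (15/2)x^2 + 7x + 13/2


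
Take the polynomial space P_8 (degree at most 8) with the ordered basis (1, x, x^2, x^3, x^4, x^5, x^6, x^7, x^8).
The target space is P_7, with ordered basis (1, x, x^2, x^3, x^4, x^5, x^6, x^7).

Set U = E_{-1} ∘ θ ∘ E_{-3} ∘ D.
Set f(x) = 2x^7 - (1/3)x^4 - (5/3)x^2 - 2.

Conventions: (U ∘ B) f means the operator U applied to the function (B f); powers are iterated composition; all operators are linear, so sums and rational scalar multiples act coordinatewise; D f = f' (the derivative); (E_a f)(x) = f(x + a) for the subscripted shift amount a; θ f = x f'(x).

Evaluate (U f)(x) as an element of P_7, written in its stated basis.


g(x) = 84x^6 - 1764x^5 + 15120x^4 - 67204x^3 + 161316x^2 - (580906/3)x + 258250/3

D f = 14x^6 - (4/3)x^3 - (10/3)x
E_{-3} D f = 14x^6 - 252x^5 + 1890x^4 - (22684/3)x^3 + 17022x^2 - (61354/3)x + 10252
θ E_{-3} D f = 84x^6 - 1260x^5 + 7560x^4 - 22684x^3 + 34044x^2 - (61354/3)x
E_{-1} (θ ∘ E_{-3} ∘ D) f = 84x^6 - 1764x^5 + 15120x^4 - 67204x^3 + 161316x^2 - (580906/3)x + 258250/3


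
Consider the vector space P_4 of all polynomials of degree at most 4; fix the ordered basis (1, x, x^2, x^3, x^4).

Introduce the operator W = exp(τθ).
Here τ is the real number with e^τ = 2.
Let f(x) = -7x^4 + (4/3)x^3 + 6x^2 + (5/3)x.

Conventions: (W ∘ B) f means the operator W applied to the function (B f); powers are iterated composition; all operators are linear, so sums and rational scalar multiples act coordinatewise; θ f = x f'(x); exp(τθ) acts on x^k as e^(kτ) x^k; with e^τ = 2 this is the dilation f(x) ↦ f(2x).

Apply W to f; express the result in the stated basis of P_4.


exp(τθ) x^k = e^(kτ) x^k; with e^τ = 2 this sends x^k to 2^k x^k
x ↦ 2 x
x^2 ↦ 4 x^2
x^3 ↦ 8 x^3
x^4 ↦ 16 x^4
applying this coordinatewise to f: exp(τθ) f = -112x^4 + (32/3)x^3 + 24x^2 + (10/3)x

g(x) = -112x^4 + (32/3)x^3 + 24x^2 + (10/3)x


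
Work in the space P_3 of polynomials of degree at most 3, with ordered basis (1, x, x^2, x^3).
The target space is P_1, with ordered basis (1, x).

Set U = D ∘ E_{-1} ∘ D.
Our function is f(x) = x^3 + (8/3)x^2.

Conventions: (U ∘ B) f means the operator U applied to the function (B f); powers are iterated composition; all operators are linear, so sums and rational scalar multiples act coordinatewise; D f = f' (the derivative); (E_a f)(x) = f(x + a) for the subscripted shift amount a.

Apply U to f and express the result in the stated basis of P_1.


D f = 3x^2 + (16/3)x
E_{-1} D f = 3x^2 - (2/3)x - 7/3
D E_{-1} D f = 6x - 2/3

g(x) = 6x - 2/3


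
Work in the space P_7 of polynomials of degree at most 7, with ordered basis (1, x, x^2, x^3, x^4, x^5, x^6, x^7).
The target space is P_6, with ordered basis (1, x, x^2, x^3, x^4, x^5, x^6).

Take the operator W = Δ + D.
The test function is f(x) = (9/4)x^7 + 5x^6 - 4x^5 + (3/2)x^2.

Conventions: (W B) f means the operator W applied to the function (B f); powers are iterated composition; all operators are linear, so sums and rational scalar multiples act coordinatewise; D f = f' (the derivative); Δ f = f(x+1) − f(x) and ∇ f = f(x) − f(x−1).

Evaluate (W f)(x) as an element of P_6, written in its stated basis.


Δ f = (63/4)x^6 + (309/4)x^5 + (535/4)x^4 + (555/4)x^3 + (329/4)x^2 + (115/4)x + 19/4
D f = (63/4)x^6 + 30x^5 - 20x^4 + 3x
(Δ + D) f = (63/2)x^6 + (429/4)x^5 + (455/4)x^4 + (555/4)x^3 + (329/4)x^2 + (127/4)x + 19/4

the image equals g(x) = (63/2)x^6 + (429/4)x^5 + (455/4)x^4 + (555/4)x^3 + (329/4)x^2 + (127/4)x + 19/4


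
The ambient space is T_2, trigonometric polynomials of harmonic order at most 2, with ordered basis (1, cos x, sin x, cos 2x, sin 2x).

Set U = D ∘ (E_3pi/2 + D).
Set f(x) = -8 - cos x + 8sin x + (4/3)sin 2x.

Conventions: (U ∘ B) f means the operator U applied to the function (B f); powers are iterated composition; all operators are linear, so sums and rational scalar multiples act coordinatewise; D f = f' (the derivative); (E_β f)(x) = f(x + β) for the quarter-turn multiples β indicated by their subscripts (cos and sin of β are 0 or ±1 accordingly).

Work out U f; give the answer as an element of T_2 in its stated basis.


E_3pi/2 f = -8 - 8cos x - sin x - (4/3)sin 2x
D f = 8cos x + sin x + (8/3)cos 2x
(E_3pi/2 + D) f = -8 + (8/3)cos 2x - (4/3)sin 2x
D (E_3pi/2 + D) f = -(8/3)cos 2x - (16/3)sin 2x

the result is g(x) = -(8/3)cos 2x - (16/3)sin 2x


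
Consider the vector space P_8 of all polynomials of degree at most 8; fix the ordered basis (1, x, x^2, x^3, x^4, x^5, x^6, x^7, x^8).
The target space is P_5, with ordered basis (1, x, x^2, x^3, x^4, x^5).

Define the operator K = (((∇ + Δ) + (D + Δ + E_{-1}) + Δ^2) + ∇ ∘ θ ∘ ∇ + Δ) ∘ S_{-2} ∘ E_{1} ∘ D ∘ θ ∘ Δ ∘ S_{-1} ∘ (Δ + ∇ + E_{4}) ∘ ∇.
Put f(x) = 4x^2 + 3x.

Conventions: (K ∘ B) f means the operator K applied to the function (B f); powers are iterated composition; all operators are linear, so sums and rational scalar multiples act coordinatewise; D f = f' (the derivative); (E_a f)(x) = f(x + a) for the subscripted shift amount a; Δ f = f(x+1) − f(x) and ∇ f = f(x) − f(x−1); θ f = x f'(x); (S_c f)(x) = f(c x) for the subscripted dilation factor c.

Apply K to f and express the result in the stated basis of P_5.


the image equals g(x) = 0

∇ f = 8x - 1
Δ ∇ f = 8
∇ ∇ f = 8
E_{4} ∇ f = 8x + 31
(Δ + ∇ + E_{4}) ∇ f = 8x + 47
S_{-1} (Δ + ∇ + E_{4}) ∇ f = -8x + 47
Δ S_{-1} (Δ + ∇ + E_{4}) ∇ f = -8
θ Δ S_{-1} (Δ + ∇ + E_{4}) ∇ f = 0
D θ Δ S_{-1} (Δ + ∇ + E_{4}) ∇ f = 0
E_{1} (D ∘ θ ∘ Δ ∘ S_{-1} ∘ (Δ + ∇ + E_{4}) ∘ ∇) f = 0
S_{-2} E_{1} (D ∘ θ ∘ Δ ∘ S_{-1} ∘ (Δ + ∇ + E_{4}) ∘ ∇) f = 0
∇ (S_{-2} ∘ E_{1}) (D ∘ θ ∘ Δ ∘ S_{-1} ∘ (Δ + ∇ + E_{4}) ∘ ∇) f = 0
Δ (S_{-2} ∘ E_{1}) (D ∘ θ ∘ Δ ∘ S_{-1} ∘ (Δ + ∇ + E_{4}) ∘ ∇) f = 0
(∇ + Δ) (S_{-2} ∘ E_{1}) (D ∘ θ ∘ Δ ∘ S_{-1} ∘ (Δ + ∇ + E_{4}) ∘ ∇) f = 0
D (S_{-2} ∘ E_{1}) (D ∘ θ ∘ Δ ∘ S_{-1} ∘ (Δ + ∇ + E_{4}) ∘ ∇) f = 0
Δ (S_{-2} ∘ E_{1}) (D ∘ θ ∘ Δ ∘ S_{-1} ∘ (Δ + ∇ + E_{4}) ∘ ∇) f = 0
E_{-1} (S_{-2} ∘ E_{1}) (D ∘ θ ∘ Δ ∘ S_{-1} ∘ (Δ + ∇ + E_{4}) ∘ ∇) f = 0
(D + Δ + E_{-1}) (S_{-2} ∘ E_{1}) (D ∘ θ ∘ Δ ∘ S_{-1} ∘ (Δ + ∇ + E_{4}) ∘ ∇) f = 0
Δ (S_{-2} ∘ E_{1}) (D ∘ θ ∘ Δ ∘ S_{-1} ∘ (Δ + ∇ + E_{4}) ∘ ∇) f = 0
Δ Δ (S_{-2} ∘ E_{1}) (D ∘ θ ∘ Δ ∘ S_{-1} ∘ (Δ + ∇ + E_{4}) ∘ ∇) f = 0
((∇ + Δ) + (D + Δ + E_{-1}) + Δ^2) (S_{-2} ∘ E_{1}) (D ∘ θ ∘ Δ ∘ S_{-1} ∘ (Δ + ∇ + E_{4}) ∘ ∇) f = 0
∇ (S_{-2} ∘ E_{1}) (D ∘ θ ∘ Δ ∘ S_{-1} ∘ (Δ + ∇ + E_{4}) ∘ ∇) f = 0
θ ∇ (S_{-2} ∘ E_{1}) (D ∘ θ ∘ Δ ∘ S_{-1} ∘ (Δ + ∇ + E_{4}) ∘ ∇) f = 0
∇ θ ∇ (S_{-2} ∘ E_{1}) (D ∘ θ ∘ Δ ∘ S_{-1} ∘ (Δ + ∇ + E_{4}) ∘ ∇) f = 0
Δ (S_{-2} ∘ E_{1}) (D ∘ θ ∘ Δ ∘ S_{-1} ∘ (Δ + ∇ + E_{4}) ∘ ∇) f = 0
(((∇ + Δ) + (D + Δ + E_{-1}) + Δ^2) + ∇ ∘ θ ∘ ∇ + Δ) (S_{-2} ∘ E_{1}) (D ∘ θ ∘ Δ ∘ S_{-1} ∘ (Δ + ∇ + E_{4}) ∘ ∇) f = 0


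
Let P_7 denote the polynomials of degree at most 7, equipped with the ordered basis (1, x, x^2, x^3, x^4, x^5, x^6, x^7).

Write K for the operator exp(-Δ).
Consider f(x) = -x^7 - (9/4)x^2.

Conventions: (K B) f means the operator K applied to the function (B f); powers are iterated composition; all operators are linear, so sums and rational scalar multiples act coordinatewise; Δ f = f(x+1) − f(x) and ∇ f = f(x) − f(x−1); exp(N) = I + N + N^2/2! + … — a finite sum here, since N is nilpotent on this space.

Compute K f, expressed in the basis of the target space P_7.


order-1 term: 7x^6 + 21x^5 + 35x^4 + 35x^3 + 21x^2 + (23/2)x + 13/4
order-2 term: -21x^5 - 105x^4 - 245x^3 - 315x^2 - 217x - 261/4
order-3 term: 35x^4 + 210x^3 + 525x^2 + 630x + 301
order-4 term: -35x^3 - 210x^2 - 455x - 350
order-5 term: 21x^2 + 105x + 140
order-6 term: -7x - 21
order-7 term: 1
the series for exp(-Δ) f terminates at order 7
exp(-Δ) f = -x^7 + 7x^6 - 35x^4 - 35x^3 + (159/4)x^2 + (135/2)x + 9

the image equals g(x) = -x^7 + 7x^6 - 35x^4 - 35x^3 + (159/4)x^2 + (135/2)x + 9


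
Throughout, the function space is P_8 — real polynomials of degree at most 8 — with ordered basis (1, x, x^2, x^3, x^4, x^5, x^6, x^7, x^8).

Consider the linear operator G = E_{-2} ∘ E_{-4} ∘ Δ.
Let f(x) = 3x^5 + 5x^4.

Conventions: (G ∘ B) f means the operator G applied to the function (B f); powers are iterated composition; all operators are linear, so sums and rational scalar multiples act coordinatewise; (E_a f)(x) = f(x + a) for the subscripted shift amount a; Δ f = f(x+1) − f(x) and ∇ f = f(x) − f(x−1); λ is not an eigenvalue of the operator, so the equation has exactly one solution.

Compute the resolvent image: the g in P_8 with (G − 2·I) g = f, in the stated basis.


write g with unknown coordinates in the stated basis and equate coefficients in (G − 2·I) g = f
solving from the highest basis element down gives g = -(3/2)x^5 - (25/4)x^4 + 70x^3 - (1485/4)x^2 - (295/2)x + 15047/4
check: G g = -(15/2)x^4 + 140x^3 - (1485/2)x^2 - 295x + 15047/2
so G g − 2·g = 3x^5 + 5x^4 = f ✓

the image equals g(x) = -(3/2)x^5 - (25/4)x^4 + 70x^3 - (1485/4)x^2 - (295/2)x + 15047/4


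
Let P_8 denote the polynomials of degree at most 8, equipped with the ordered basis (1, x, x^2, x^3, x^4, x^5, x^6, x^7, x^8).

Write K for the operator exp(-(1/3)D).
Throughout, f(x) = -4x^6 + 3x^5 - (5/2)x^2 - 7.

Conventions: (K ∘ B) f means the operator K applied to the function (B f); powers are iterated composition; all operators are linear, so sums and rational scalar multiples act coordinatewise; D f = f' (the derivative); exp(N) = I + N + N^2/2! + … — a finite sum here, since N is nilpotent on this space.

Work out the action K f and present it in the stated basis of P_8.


order-1 term: 8x^5 - 5x^4 + (5/3)x
order-2 term: -(20/3)x^4 + (10/3)x^3 - 5/18
order-3 term: (80/27)x^3 - (10/9)x^2
order-4 term: -(20/27)x^2 + (5/27)x
order-5 term: (8/81)x - 1/81
order-6 term: -4/729
the series for exp(-(1/3)D) f terminates at order 6
exp(-(1/3)D) f = -4x^6 + 11x^5 - (35/3)x^4 + (170/27)x^3 - (235/54)x^2 + (158/81)x - 10637/1458

the result is g(x) = -4x^6 + 11x^5 - (35/3)x^4 + (170/27)x^3 - (235/54)x^2 + (158/81)x - 10637/1458


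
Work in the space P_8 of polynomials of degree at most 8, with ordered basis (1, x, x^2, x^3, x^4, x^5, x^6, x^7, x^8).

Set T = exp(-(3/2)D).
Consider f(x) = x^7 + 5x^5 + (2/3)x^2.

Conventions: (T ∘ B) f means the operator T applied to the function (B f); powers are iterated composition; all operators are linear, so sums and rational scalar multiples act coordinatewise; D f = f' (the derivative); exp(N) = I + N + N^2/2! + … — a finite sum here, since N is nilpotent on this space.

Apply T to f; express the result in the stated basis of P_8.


order-1 term: -(21/2)x^6 - (75/2)x^4 - 2x
order-2 term: (189/4)x^5 + (225/2)x^3 + 3/2
order-3 term: -(945/8)x^4 - (675/4)x^2
order-4 term: (2835/16)x^3 + (2025/16)x
order-5 term: -(5103/32)x^2 - 1215/32
order-6 term: (5103/64)x
order-7 term: -2187/128
the series for exp(-(3/2)D) f terminates at order 7
exp(-(3/2)D) f = x^7 - (21/2)x^6 + (209/4)x^5 - (1245/8)x^4 + (4635/16)x^3 - (31445/96)x^2 + (13075/64)x - 6855/128

the result is g(x) = x^7 - (21/2)x^6 + (209/4)x^5 - (1245/8)x^4 + (4635/16)x^3 - (31445/96)x^2 + (13075/64)x - 6855/128
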